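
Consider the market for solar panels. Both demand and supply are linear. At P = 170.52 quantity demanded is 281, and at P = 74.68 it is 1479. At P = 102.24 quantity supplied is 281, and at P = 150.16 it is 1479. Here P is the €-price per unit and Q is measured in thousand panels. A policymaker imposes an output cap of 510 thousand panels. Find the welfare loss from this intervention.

€6936 thousand

Demand slope = (74.68 − 170.52)/(1479 − 281) = −0.08, so P = 193 − 0.08Q.
Supply slope = (150.16 − 102.24)/(1479 − 281) = 0.04, so P = 91 + 0.04Q.
Competitive equilibrium: 193 − 0.08Q = 91 + 0.04Q → Q* = 850, P* = 125.
At Q = 510: demand price = 193 − 0.08·510 = 152.2; supply price = 91 + 0.04·510 = 111.4.
ΔQ = 850 − 510 = 340; wedge = 152.2 − 111.4 = 40.8.
Welfare loss = ½ × 340 × 40.8 = €6936 thousand.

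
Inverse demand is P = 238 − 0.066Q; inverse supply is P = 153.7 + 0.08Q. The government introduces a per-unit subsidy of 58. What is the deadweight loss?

11520.55

Competitive equilibrium: 238 − 0.066Q = 153.7 + 0.08Q → Q* = 577.3973, P* = 199.8918.
The subsidy lowers effective supply by 58: P = 95.7 + 0.08Q.
New quantity: 238 − 0.066Q = 95.7 + 0.08Q → Q' = 974.6575.
Overproduction ΔQ = 974.6575 − 577.3973 = 397.2602; wedge = subsidy = 58.
Welfare loss = ½ × 397.2602 × 58 = 11520.55.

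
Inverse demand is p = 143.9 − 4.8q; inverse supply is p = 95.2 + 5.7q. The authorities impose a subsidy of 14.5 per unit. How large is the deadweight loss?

10.01

Competitive equilibrium: 143.9 − 4.8q = 95.2 + 5.7q → q* = 4.6381, p* = 121.6371.
The subsidy lowers effective supply by 14.5: p = 80.7 + 5.7q.
New quantity: 143.9 − 4.8q = 80.7 + 5.7q → q' = 6.019.
Overproduction Δq = 6.019 − 4.6381 = 1.3809; wedge = subsidy = 14.5.
Deadweight loss = ½ × 1.3809 × 14.5 = 10.01.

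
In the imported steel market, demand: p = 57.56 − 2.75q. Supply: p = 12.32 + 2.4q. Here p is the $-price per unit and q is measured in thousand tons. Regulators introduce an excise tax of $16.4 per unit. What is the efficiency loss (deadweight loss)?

$26.11 thousand

Competitive equilibrium: 57.56 − 2.75q = 12.32 + 2.4q → q* = 8.7845, p* = 33.4027.
With the tax, the buyer price exceeds the seller price by 16.4: (57.56 − 2.75q) − (12.32 + 2.4q) = 16.4 → q' = 5.6.
Δq = 8.7845 − 5.6 = 3.1845; the wedge equals the tax, 16.4.
DWL = ½ × 3.1845 × 16.4 = $26.11 thousand.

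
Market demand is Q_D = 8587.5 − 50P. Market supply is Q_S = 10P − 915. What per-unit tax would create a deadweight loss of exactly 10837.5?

In inverse form: demand P = 171.75 − 0.02Q, supply P = 91.5 + 0.1Q.
Competitive equilibrium: 171.75 − 0.02Q = 91.5 + 0.1Q → Q* = 668.75, P* = 158.375.
A tax t gives ΔQ = t/0.12 and wedge t, so DWL = t²/0.24.
t²/0.24 = 10837.5 → t² = 2601 → t = 51.

51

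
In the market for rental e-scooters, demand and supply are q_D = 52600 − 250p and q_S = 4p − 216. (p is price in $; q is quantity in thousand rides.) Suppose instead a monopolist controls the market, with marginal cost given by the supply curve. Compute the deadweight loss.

$11.57 thousand

In inverse form: demand p = 210.4 − 0.004q, supply p = 54 + 0.25q.
Competitive equilibrium: 210.4 − 0.004q = 54 + 0.25q → q* = 615.748, p* = 207.937.
Marginal revenue: MR = 210.4 − 0.008q. Set MR = MC: 210.4 − 0.008q = 54 + 0.25q → q_m = 606.2016.
Price p_m = 210.4 − 0.004·606.2016 = 207.9752; MC(q_m) = 54 + 0.25·606.2016 = 205.5504.
Competitive q* = 615.748, so Δq = 9.5464; wedge = 207.9752 − 205.5504 = 2.4248.
Deadweight loss = ½ × 9.5464 × 2.4248 = $11.57 thousand.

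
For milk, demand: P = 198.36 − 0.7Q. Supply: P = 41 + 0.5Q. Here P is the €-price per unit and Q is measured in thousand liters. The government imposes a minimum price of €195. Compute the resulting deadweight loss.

€9576.07 thousand

Competitive equilibrium: 198.36 − 0.7Q = 41 + 0.5Q → Q* = 131.13333, P* = 106.56667.
At the floor P = 195, quantity demanded = (198.36 − 195)/0.7 = 4.8.
Sellers' marginal cost at Q' = 4.8: 41 + 0.5·4.8 = 43.4.
ΔQ = 131.13333 − 4.8 = 126.33333; wedge = 195 − 43.4 = 151.6.
Welfare loss = ½ × 126.33333 × 151.6 = €9576.07 thousand.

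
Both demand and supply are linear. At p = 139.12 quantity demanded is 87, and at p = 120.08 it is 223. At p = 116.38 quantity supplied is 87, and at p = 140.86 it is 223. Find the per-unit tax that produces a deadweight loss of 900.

Demand slope = (120.08 − 139.12)/(223 − 87) = −0.14, so p = 151.3 − 0.14q.
Supply slope = (140.86 − 116.38)/(223 − 87) = 0.18, so p = 100.72 + 0.18q.
Competitive equilibrium: 151.3 − 0.14q = 100.72 + 0.18q → q* = 158.0625, p* = 129.1713.
A tax t gives Δq = t/0.32 and wedge t, so DWL = t²/0.64.
t²/0.64 = 900 → t² = 576 → t = 24.

24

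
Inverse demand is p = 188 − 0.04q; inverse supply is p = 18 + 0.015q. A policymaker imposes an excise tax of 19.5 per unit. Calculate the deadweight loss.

Competitive equilibrium: 188 − 0.04q = 18 + 0.015q → q* = 3090.9091, p* = 64.3636.
With the tax, the buyer price exceeds the seller price by 19.5: (188 − 0.04q) − (18 + 0.015q) = 19.5 → q' = 2736.3636.
Δq = 3090.9091 − 2736.3636 = 354.5455; the wedge equals the tax, 19.5.
The triangle = ½ × 354.5455 × 19.5 = 3456.82.

3456.82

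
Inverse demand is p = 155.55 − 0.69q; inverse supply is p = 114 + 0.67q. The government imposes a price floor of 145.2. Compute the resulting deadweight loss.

Competitive equilibrium: 155.55 − 0.69q = 114 + 0.67q → q* = 30.5515, p* = 134.4695.
At the floor p = 145.2, quantity demanded = (155.55 − 145.2)/0.69 = 15.
Sellers' marginal cost at q' = 15: 114 + 0.67·15 = 124.05.
Δq = 30.5515 − 15 = 15.5515; wedge = 145.2 − 124.05 = 21.15.
DWL = ½ × 15.5515 × 21.15 = 164.46.

164.46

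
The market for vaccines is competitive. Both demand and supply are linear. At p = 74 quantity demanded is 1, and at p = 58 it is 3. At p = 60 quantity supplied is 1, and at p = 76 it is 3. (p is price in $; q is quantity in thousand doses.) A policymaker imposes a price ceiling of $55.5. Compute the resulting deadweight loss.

$16.53 thousand

Demand slope = (58 − 74)/(3 − 1) = −8, so p = 82 − 8q.
Supply slope = (76 − 60)/(3 − 1) = 8, so p = 52 + 8q.
Competitive equilibrium: 82 − 8q = 52 + 8q → q* = 1.875, p* = 67.
At the ceiling p = 55.5, quantity supplied = (55.5 − 52)/8 = 0.4375.
Willingness to pay at q' = 0.4375: 82 − 8·0.4375 = 78.5.
Δq = 1.875 − 0.4375 = 1.4375; wedge = 78.5 − 55.5 = 23.
Deadweight loss = ½ × 1.4375 × 23 = $16.53 thousand.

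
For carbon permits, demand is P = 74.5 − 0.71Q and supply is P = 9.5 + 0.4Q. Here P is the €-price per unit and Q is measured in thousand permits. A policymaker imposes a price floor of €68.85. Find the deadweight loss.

€1421.05 thousand

Competitive equilibrium: 74.5 − 0.71Q = 9.5 + 0.4Q → Q* = 58.5586, P* = 32.9234.
At the floor P = 68.85, quantity demanded = (74.5 − 68.85)/0.71 = 7.9577.
Sellers' marginal cost at Q' = 7.9577: 9.5 + 0.4·7.9577 = 12.6831.
ΔQ = 58.5586 − 7.9577 = 50.6009; wedge = 68.85 − 12.6831 = 56.1669.
DWL = ½ × 50.6009 × 56.1669 = €1421.05 thousand.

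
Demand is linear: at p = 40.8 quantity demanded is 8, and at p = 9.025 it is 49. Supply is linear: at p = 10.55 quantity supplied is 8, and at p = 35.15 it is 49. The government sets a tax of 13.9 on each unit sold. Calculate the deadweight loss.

Demand slope = (9.025 − 40.8)/(49 − 8) = −0.775, so p = 47 − 0.775q.
Supply slope = (35.15 − 10.55)/(49 − 8) = 0.6, so p = 5.75 + 0.6q.
Competitive equilibrium: 47 − 0.775q = 5.75 + 0.6q → q* = 30, p* = 23.75.
With the tax, the buyer price exceeds the seller price by 13.9: (47 − 0.775q) − (5.75 + 0.6q) = 13.9 → q' = 19.8909.
Δq = 30 − 19.8909 = 10.1091; the wedge equals the tax, 13.9.
Welfare loss = ½ × 10.1091 × 13.9 = 70.26.

70.26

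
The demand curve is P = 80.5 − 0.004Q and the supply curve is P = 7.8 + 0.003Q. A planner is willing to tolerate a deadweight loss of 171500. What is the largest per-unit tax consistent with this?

Competitive equilibrium: 80.5 − 0.004Q = 7.8 + 0.003Q → Q* = 10385.7143, P* = 38.9571.
A tax t gives ΔQ = t/0.007 and wedge t, so DWL = t²/0.014.
t²/0.014 = 171500 → t² = 2401 → t = 49.

49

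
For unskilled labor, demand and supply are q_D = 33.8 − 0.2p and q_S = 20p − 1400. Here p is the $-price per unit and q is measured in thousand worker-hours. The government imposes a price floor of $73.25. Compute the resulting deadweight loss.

In inverse form: demand p = 169 − 5q, supply p = 70 + 0.05q.
Competitive equilibrium: 169 − 5q = 70 + 0.05q → q* = 19.604, p* = 70.9802.
At the floor p = 73.25, quantity demanded = (169 − 73.25)/5 = 19.15.
Sellers' marginal cost at q' = 19.15: 70 + 0.05·19.15 = 70.9575.
Δq = 19.604 − 19.15 = 0.454; wedge = 73.25 − 70.9575 = 2.2925.
Deadweight loss = ½ × 0.454 × 2.2925 = $0.52 thousand.

$0.52 thousand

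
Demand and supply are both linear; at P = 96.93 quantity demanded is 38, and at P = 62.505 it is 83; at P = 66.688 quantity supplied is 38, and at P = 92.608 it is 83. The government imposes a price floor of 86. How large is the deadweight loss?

Demand slope = (62.505 − 96.93)/(83 − 38) = −0.765, so P = 126 − 0.765Q.
Supply slope = (92.608 − 66.688)/(83 − 38) = 0.576, so P = 44.8 + 0.576Q.
Competitive equilibrium: 126 − 0.765Q = 44.8 + 0.576Q → Q* = 60.5518, P* = 79.6779.
At the floor P = 86, quantity demanded = (126 − 86)/0.765 = 52.2876.
Sellers' marginal cost at Q' = 52.2876: 44.8 + 0.576·52.2876 = 74.9177.
ΔQ = 60.5518 − 52.2876 = 8.2642; wedge = 86 − 74.9177 = 11.0823.
Deadweight loss = ½ × 8.2642 × 11.0823 = 45.79.

45.79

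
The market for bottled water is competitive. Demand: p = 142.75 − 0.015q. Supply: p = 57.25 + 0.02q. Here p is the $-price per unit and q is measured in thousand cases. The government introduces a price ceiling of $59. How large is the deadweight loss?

Competitive equilibrium: 142.75 − 0.015q = 57.25 + 0.02q → q* = 2442.8571, p* = 106.1071.
At the ceiling p = 59, quantity supplied = (59 − 57.25)/0.02 = 87.5.
Willingness to pay at q' = 87.5: 142.75 − 0.015·87.5 = 141.4375.
Δq = 2442.8571 − 87.5 = 2355.3571; wedge = 141.4375 − 59 = 82.4375.
The triangle = ½ × 2355.3571 × 82.4375 = $97084.88 thousand.

$97084.88 thousand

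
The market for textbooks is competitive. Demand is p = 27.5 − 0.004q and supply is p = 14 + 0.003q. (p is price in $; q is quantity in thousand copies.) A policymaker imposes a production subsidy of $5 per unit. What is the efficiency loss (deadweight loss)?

Competitive equilibrium: 27.5 − 0.004q = 14 + 0.003q → q* = 1928.5714, p* = 19.7857.
The subsidy lowers effective supply by 5: p = 9 + 0.003q.
New quantity: 27.5 − 0.004q = 9 + 0.003q → q' = 2642.8571.
Overproduction Δq = 2642.8571 − 1928.5714 = 714.2857; wedge = subsidy = 5.
Welfare loss = ½ × 714.2857 × 5 = $1785.71 thousand.

$1785.71 thousand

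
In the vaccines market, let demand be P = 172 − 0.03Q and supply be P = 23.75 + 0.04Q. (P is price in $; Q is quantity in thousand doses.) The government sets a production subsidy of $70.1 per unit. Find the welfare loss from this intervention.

$35100.07 thousand

Competitive equilibrium: 172 − 0.03Q = 23.75 + 0.04Q → Q* = 2117.8571, P* = 108.4643.
The subsidy lowers effective supply by 70.1: P = 0.04Q − 46.35.
New quantity: 172 − 0.03Q = 0.04Q − 46.35 → Q' = 3119.2857.
Overproduction ΔQ = 3119.2857 − 2117.8571 = 1001.4286; wedge = subsidy = 70.1.
The triangle = ½ × 1001.4286 × 70.1 = $35100.07 thousand.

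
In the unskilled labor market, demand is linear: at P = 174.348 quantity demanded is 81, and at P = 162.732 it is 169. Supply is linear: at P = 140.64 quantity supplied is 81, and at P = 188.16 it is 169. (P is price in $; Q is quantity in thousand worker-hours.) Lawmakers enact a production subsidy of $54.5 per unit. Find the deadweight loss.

$2210.01 thousand

Demand slope = (162.732 − 174.348)/(169 − 81) = −0.132, so P = 185.04 − 0.132Q.
Supply slope = (188.16 − 140.64)/(169 − 81) = 0.54, so P = 96.9 + 0.54Q.
Competitive equilibrium: 185.04 − 0.132Q = 96.9 + 0.54Q → Q* = 131.1607, P* = 167.7268.
The subsidy lowers effective supply by 54.5: P = 42.4 + 0.54Q.
New quantity: 185.04 − 0.132Q = 42.4 + 0.54Q → Q' = 212.2619.
Overproduction ΔQ = 212.2619 − 131.1607 = 81.1012; wedge = subsidy = 54.5.
Welfare loss = ½ × 81.1012 × 54.5 = $2210.01 thousand.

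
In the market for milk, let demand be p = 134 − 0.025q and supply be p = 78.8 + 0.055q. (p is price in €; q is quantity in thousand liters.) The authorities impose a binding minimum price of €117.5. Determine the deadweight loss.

€36 thousand

Competitive equilibrium: 134 − 0.025q = 78.8 + 0.055q → q* = 690, p* = 116.75.
At the floor p = 117.5, quantity demanded = (134 − 117.5)/0.025 = 660.
Sellers' marginal cost at q' = 660: 78.8 + 0.055·660 = 115.1.
Δq = 690 − 660 = 30; wedge = 117.5 − 115.1 = 2.4.
DWL = ½ × 30 × 2.4 = €36 thousand.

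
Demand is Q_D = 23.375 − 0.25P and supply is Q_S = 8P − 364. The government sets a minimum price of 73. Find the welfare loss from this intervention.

87.45

In inverse form: demand P = 93.5 − 4Q, supply P = 45.5 + 0.125Q.
Competitive equilibrium: 93.5 − 4Q = 45.5 + 0.125Q → Q* = 11.6364, P* = 46.9545.
At the floor P = 73, quantity demanded = (93.5 − 73)/4 = 5.125.
Sellers' marginal cost at Q' = 5.125: 45.5 + 0.125·5.125 = 46.1406.
ΔQ = 11.6364 − 5.125 = 6.5114; wedge = 73 − 46.1406 = 26.8594.
Deadweight loss = ½ × 6.5114 × 26.8594 = 87.45.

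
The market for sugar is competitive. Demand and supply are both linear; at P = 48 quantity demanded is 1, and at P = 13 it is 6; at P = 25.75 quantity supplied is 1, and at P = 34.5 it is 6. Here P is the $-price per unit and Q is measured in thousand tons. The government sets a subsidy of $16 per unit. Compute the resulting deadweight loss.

Demand slope = (13 − 48)/(6 − 1) = −7, so P = 55 − 7Q.
Supply slope = (34.5 − 25.75)/(6 − 1) = 1.75, so P = 24 + 1.75Q.
Competitive equilibrium: 55 − 7Q = 24 + 1.75Q → Q* = 3.5429, P* = 30.2.
The subsidy lowers effective supply by 16: P = 8 + 1.75Q.
New quantity: 55 − 7Q = 8 + 1.75Q → Q' = 5.3714.
Overproduction ΔQ = 5.3714 − 3.5429 = 1.8285; wedge = subsidy = 16.
The triangle = ½ × 1.8285 × 16 = $14.63 thousand.

$14.63 thousand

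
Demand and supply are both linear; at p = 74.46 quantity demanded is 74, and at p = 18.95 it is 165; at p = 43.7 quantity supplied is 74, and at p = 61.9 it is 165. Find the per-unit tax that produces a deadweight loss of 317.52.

Demand slope = (18.95 − 74.46)/(165 − 74) = −0.61, so p = 119.6 − 0.61q.
Supply slope = (61.9 − 43.7)/(165 − 74) = 0.2, so p = 28.9 + 0.2q.
Competitive equilibrium: 119.6 − 0.61q = 28.9 + 0.2q → q* = 111.9753, p* = 51.2951.
A tax t gives Δq = t/0.81 and wedge t, so DWL = t²/1.62.
t²/1.62 = 317.52 → t² = 514.3824 → t = 22.68.

22.68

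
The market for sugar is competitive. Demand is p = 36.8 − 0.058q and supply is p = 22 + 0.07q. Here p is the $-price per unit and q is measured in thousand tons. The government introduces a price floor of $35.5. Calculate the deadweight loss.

Competitive equilibrium: 36.8 − 0.058q = 22 + 0.07q → q* = 115.625, p* = 30.0938.
At the floor p = 35.5, quantity demanded = (36.8 − 35.5)/0.058 = 22.4138.
Sellers' marginal cost at q' = 22.4138: 22 + 0.07·22.4138 = 23.569.
Δq = 115.625 − 22.4138 = 93.2112; wedge = 35.5 − 23.569 = 11.931.
DWL = ½ × 93.2112 × 11.931 = $556.05 thousand.

$556.05 thousand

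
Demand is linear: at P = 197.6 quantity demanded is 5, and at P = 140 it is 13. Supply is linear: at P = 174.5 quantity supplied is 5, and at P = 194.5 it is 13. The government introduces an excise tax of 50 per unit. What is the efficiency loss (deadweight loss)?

Demand slope = (140 − 197.6)/(13 − 5) = −7.2, so P = 233.6 − 7.2Q.
Supply slope = (194.5 − 174.5)/(13 − 5) = 2.5, so P = 162 + 2.5Q.
Competitive equilibrium: 233.6 − 7.2Q = 162 + 2.5Q → Q* = 7.3814, P* = 180.4536.
With the tax, the buyer price exceeds the seller price by 50: (233.6 − 7.2Q) − (162 + 2.5Q) = 50 → Q' = 2.2268.
ΔQ = 7.3814 − 2.2268 = 5.1546; the wedge equals the tax, 50.
DWL = ½ × 5.1546 × 50 = 128.87.

128.87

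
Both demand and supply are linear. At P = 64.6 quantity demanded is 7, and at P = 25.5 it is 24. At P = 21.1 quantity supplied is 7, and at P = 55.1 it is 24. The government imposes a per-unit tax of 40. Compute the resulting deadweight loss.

186.05

Demand slope = (25.5 − 64.6)/(24 − 7) = −2.3, so P = 80.7 − 2.3Q.
Supply slope = (55.1 − 21.1)/(24 − 7) = 2, so P = 7.1 + 2Q.
Competitive equilibrium: 80.7 − 2.3Q = 7.1 + 2Q → Q* = 17.1163, P* = 41.3326.
With the tax, the buyer price exceeds the seller price by 40: (80.7 − 2.3Q) − (7.1 + 2Q) = 40 → Q' = 7.814.
ΔQ = 17.1163 − 7.814 = 9.3023; the wedge equals the tax, 40.
The triangle = ½ × 9.3023 × 40 = 186.05.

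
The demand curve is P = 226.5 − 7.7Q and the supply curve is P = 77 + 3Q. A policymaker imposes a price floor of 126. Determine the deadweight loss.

Competitive equilibrium: 226.5 − 7.7Q = 77 + 3Q → Q* = 13.972, P* = 118.9159.
At the floor P = 126, quantity demanded = (226.5 − 126)/7.7 = 13.0519.
Sellers' marginal cost at Q' = 13.0519: 77 + 3·13.0519 = 116.1557.
ΔQ = 13.972 − 13.0519 = 0.9201; wedge = 126 − 116.1557 = 9.8443.
The triangle = ½ × 0.9201 × 9.8443 = 4.53.

4.53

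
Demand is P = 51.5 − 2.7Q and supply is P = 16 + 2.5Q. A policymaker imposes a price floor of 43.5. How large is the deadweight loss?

38.82

Competitive equilibrium: 51.5 − 2.7Q = 16 + 2.5Q → Q* = 6.8269, P* = 33.0673.
At the floor P = 43.5, quantity demanded = (51.5 − 43.5)/2.7 = 2.963.
Sellers' marginal cost at Q' = 2.963: 16 + 2.5·2.963 = 23.4075.
ΔQ = 6.8269 − 2.963 = 3.8639; wedge = 43.5 − 23.4075 = 20.0925.
Deadweight loss = ½ × 3.8639 × 20.0925 = 38.82.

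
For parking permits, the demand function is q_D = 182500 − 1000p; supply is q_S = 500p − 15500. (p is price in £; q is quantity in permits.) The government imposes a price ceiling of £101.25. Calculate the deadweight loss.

£354585.94

In inverse form: demand p = 182.5 − 0.001q, supply p = 31 + 0.002q.
Competitive equilibrium: 182.5 − 0.001q = 31 + 0.002q → q* = 50500, p* = 132.
At the ceiling p = 101.25, quantity supplied = (101.25 − 31)/0.002 = 35125.
Willingness to pay at q' = 35125: 182.5 − 0.001·35125 = 147.375.
Δq = 50500 − 35125 = 15375; wedge = 147.375 − 101.25 = 46.125.
Welfare loss = ½ × 15375 × 46.125 = £354585.94.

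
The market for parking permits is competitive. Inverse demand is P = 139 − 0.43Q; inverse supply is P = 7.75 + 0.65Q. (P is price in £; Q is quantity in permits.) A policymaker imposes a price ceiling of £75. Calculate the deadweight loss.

Competitive equilibrium: 139 − 0.43Q = 7.75 + 0.65Q → Q* = 121.5278, P* = 86.7431.
At the ceiling P = 75, quantity supplied = (75 − 7.75)/0.65 = 103.4615.
Willingness to pay at Q' = 103.4615: 139 − 0.43·103.4615 = 94.5116.
ΔQ = 121.5278 − 103.4615 = 18.0663; wedge = 94.5116 − 75 = 19.5116.
Deadweight loss = ½ × 18.0663 × 19.5116 = £176.25.

£176.25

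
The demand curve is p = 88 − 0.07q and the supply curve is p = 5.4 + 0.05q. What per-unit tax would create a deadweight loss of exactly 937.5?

15

Competitive equilibrium: 88 − 0.07q = 5.4 + 0.05q → q* = 688.3333, p* = 39.8167.
A tax t gives Δq = t/0.12 and wedge t, so DWL = t²/0.24.
t²/0.24 = 937.5 → t² = 225 → t = 15.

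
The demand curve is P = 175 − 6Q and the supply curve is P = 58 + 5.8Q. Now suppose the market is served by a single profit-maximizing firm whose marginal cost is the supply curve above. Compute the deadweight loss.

Competitive equilibrium: 175 − 6Q = 58 + 5.8Q → Q* = 9.9153, P* = 115.5085.
Marginal revenue: MR = 175 − 12Q. Set MR = MC: 175 − 12Q = 58 + 5.8Q → Q_m = 6.573.
Price P_m = 175 − 6·6.573 = 135.562; MC(Q_m) = 58 + 5.8·6.573 = 96.1234.
Competitive Q* = 9.9153, so ΔQ = 3.3423; wedge = 135.562 − 96.1234 = 39.4386.
Welfare loss = ½ × 3.3423 × 39.4386 = 65.91.

65.91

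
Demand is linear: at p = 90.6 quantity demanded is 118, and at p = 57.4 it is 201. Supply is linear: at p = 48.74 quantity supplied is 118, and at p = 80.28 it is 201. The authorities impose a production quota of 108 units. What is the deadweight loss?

1580.84

Demand slope = (57.4 − 90.6)/(201 − 118) = −0.4, so p = 137.8 − 0.4q.
Supply slope = (80.28 − 48.74)/(201 − 118) = 0.38, so p = 3.9 + 0.38q.
Competitive equilibrium: 137.8 − 0.4q = 3.9 + 0.38q → q* = 171.6667, p* = 69.1333.
At q = 108: demand price = 137.8 − 0.4·108 = 94.6; supply price = 3.9 + 0.38·108 = 44.94.
Δq = 171.6667 − 108 = 63.6667; wedge = 94.6 − 44.94 = 49.66.
Deadweight loss = ½ × 63.6667 × 49.66 = 1580.84.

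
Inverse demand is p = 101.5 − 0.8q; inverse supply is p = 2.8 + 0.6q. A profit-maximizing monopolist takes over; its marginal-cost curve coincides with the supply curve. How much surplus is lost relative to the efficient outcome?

460.06

Competitive equilibrium: 101.5 − 0.8q = 2.8 + 0.6q → q* = 70.5, p* = 45.1.
Marginal revenue: MR = 101.5 − 1.6q. Set MR = MC: 101.5 − 1.6q = 2.8 + 0.6q → q_m = 44.8636.
Price p_m = 101.5 − 0.8·44.8636 = 65.6091; MC(q_m) = 2.8 + 0.6·44.8636 = 29.7182.
Competitive q* = 70.5, so Δq = 25.6364; wedge = 65.6091 − 29.7182 = 35.8909.
DWL = ½ × 25.6364 × 35.8909 = 460.06.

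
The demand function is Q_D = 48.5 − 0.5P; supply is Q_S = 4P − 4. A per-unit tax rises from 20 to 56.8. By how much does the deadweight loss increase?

In inverse form: demand P = 97 − 2Q, supply P = 1 + 0.25Q.
Competitive equilibrium: 97 − 2Q = 1 + 0.25Q → Q* = 42.6667, P* = 11.6667.
For a per-unit tax t: ΔQ = t/2.25, so DWL = ½·t·(t/2.25) = t²/4.5.
At t = 20: DWL = 88.889. At t = 56.8: DWL = 716.942.
Increase = 716.942 − 88.889 = 628.05.

628.05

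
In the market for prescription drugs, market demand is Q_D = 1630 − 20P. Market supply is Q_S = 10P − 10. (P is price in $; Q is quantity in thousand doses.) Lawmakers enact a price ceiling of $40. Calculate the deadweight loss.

In inverse form: demand P = 81.5 − 0.05Q, supply P = 1 + 0.1Q.
Competitive equilibrium: 81.5 − 0.05Q = 1 + 0.1Q → Q* = 536.6667, P* = 54.6667.
At the ceiling P = 40, quantity supplied = (40 − 1)/0.1 = 390.
Willingness to pay at Q' = 390: 81.5 − 0.05·390 = 62.
ΔQ = 536.6667 − 390 = 146.6667; wedge = 62 − 40 = 22.
DWL = ½ × 146.6667 × 22 = $1613.33 thousand.

$1613.33 thousand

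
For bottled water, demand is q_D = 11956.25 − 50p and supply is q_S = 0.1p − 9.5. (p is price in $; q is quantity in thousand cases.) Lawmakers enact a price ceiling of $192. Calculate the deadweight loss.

In inverse form: demand p = 239.125 − 0.02q, supply p = 95 + 10q.
Competitive equilibrium: 239.125 − 0.02q = 95 + 10q → q* = 14.3837, p* = 238.8373.
At the ceiling p = 192, quantity supplied = (192 − 95)/10 = 9.7.
Willingness to pay at q' = 9.7: 239.125 − 0.02·9.7 = 238.931.
Δq = 14.3837 − 9.7 = 4.6837; wedge = 238.931 − 192 = 46.931.
Welfare loss = ½ × 4.6837 × 46.931 = $109.91 thousand.

$109.91 thousand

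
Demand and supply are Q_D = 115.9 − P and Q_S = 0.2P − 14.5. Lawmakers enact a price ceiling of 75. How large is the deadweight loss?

136.01

In inverse form: demand P = 115.9 − Q, supply P = 72.5 + 5Q.
Competitive equilibrium: 115.9 − Q = 72.5 + 5Q → Q* = 7.2333, P* = 108.6667.
At the ceiling P = 75, quantity supplied = (75 − 72.5)/5 = 0.5.
Willingness to pay at Q' = 0.5: 115.9 − 1·0.5 = 115.4.
ΔQ = 7.2333 − 0.5 = 6.7333; wedge = 115.4 − 75 = 40.4.
The triangle = ½ × 6.7333 × 40.4 = 136.01.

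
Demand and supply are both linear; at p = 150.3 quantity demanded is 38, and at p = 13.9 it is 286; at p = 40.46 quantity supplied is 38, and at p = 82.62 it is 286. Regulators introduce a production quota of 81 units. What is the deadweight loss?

4320.87

Demand slope = (13.9 − 150.3)/(286 − 38) = −0.55, so p = 171.2 − 0.55q.
Supply slope = (82.62 − 40.46)/(286 − 38) = 0.17, so p = 34 + 0.17q.
Competitive equilibrium: 171.2 − 0.55q = 34 + 0.17q → q* = 190.5556, p* = 66.3944.
At q = 81: demand price = 171.2 − 0.55·81 = 126.65; supply price = 34 + 0.17·81 = 47.77.
Δq = 190.5556 − 81 = 109.5556; wedge = 126.65 − 47.77 = 78.88.
DWL = ½ × 109.5556 × 78.88 = 4320.87.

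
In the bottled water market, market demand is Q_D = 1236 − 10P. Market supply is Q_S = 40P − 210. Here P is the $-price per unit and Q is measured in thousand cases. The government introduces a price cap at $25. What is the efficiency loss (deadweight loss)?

$1536.64 thousand

In inverse form: demand P = 123.6 − 0.1Q, supply P = 5.25 + 0.025Q.
Competitive equilibrium: 123.6 − 0.1Q = 5.25 + 0.025Q → Q* = 946.8, P* = 28.92.
At the ceiling P = 25, quantity supplied = (25 − 5.25)/0.025 = 790.
Willingness to pay at Q' = 790: 123.6 − 0.1·790 = 44.6.
ΔQ = 946.8 − 790 = 156.8; wedge = 44.6 − 25 = 19.6.
DWL = ½ × 156.8 × 19.6 = $1536.64 thousand.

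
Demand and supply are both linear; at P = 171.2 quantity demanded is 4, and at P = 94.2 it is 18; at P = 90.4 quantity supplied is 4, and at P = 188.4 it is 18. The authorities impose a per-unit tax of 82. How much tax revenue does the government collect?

Demand slope = (94.2 − 171.2)/(18 − 4) = −5.5, so P = 193.2 − 5.5Q.
Supply slope = (188.4 − 90.4)/(18 − 4) = 7, so P = 62.4 + 7Q.
Competitive equilibrium: 193.2 − 5.5Q = 62.4 + 7Q → Q* = 10.464, P* = 135.648.
With the tax, the buyer price exceeds the seller price by 82: (193.2 − 5.5Q) − (62.4 + 7Q) = 82 → Q' = 3.904.
Tax revenue = 82 × 3.904 = 320.128.

320.128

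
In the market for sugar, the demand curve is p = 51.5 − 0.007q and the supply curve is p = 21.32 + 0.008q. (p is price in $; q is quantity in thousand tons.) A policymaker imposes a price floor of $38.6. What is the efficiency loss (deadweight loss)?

$214.57 thousand

Competitive equilibrium: 51.5 − 0.007q = 21.32 + 0.008q → q* = 2012, p* = 37.416.
At the floor p = 38.6, quantity demanded = (51.5 − 38.6)/0.007 = 1842.8571.
Sellers' marginal cost at q' = 1842.8571: 21.32 + 0.008·1842.8571 = 36.0629.
Δq = 2012 − 1842.8571 = 169.1429; wedge = 38.6 − 36.0629 = 2.5371.
Deadweight loss = ½ × 169.1429 × 2.5371 = $214.57 thousand.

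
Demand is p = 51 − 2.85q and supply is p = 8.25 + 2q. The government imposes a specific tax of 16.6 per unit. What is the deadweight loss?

28.41

Competitive equilibrium: 51 − 2.85q = 8.25 + 2q → q* = 8.8144, p* = 25.8789.
With the tax, the buyer price exceeds the seller price by 16.6: (51 − 2.85q) − (8.25 + 2q) = 16.6 → q' = 5.3918.
Δq = 8.8144 − 5.3918 = 3.4226; the wedge equals the tax, 16.6.
The triangle = ½ × 3.4226 × 16.6 = 28.41.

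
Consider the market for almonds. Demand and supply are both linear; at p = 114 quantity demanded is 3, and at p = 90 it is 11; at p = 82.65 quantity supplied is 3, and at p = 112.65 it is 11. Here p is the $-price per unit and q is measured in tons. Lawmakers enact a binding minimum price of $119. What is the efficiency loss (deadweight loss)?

Demand slope = (90 − 114)/(11 − 3) = −3, so p = 123 − 3q.
Supply slope = (112.65 − 82.65)/(11 − 3) = 3.75, so p = 71.4 + 3.75q.
Competitive equilibrium: 123 − 3q = 71.4 + 3.75q → q* = 7.6444, p* = 100.0667.
At the floor p = 119, quantity demanded = (123 − 119)/3 = 1.3333.
Sellers' marginal cost at q' = 1.3333: 71.4 + 3.75·1.3333 = 76.3999.
Δq = 7.6444 − 1.3333 = 6.3111; wedge = 119 − 76.3999 = 42.6001.
Deadweight loss = ½ × 6.3111 × 42.6001 = $134.43.

$134.43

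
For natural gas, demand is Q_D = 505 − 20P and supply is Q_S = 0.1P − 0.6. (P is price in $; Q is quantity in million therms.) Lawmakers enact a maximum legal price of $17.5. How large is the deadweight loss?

$2.94 million

In inverse form: demand P = 25.25 − 0.05Q, supply P = 6 + 10Q.
Competitive equilibrium: 25.25 − 0.05Q = 6 + 10Q → Q* = 1.9154, P* = 25.1542.
At the ceiling P = 17.5, quantity supplied = (17.5 − 6)/10 = 1.15.
Willingness to pay at Q' = 1.15: 25.25 − 0.05·1.15 = 25.1925.
ΔQ = 1.9154 − 1.15 = 0.7654; wedge = 25.1925 − 17.5 = 7.6925.
DWL = ½ × 0.7654 × 7.6925 = $2.94 million.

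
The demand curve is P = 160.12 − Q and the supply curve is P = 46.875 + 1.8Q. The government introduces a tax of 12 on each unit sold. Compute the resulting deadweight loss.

Competitive equilibrium: 160.12 − Q = 46.875 + 1.8Q → Q* = 40.4446, P* = 119.6754.
With the tax, the buyer price exceeds the seller price by 12: (160.12 − Q) − (46.875 + 1.8Q) = 12 → Q' = 36.1589.
ΔQ = 40.4446 − 36.1589 = 4.2857; the wedge equals the tax, 12.
DWL = ½ × 4.2857 × 12 = 25.71.

25.71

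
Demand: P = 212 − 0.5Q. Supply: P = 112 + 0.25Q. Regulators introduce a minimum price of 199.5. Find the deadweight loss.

Competitive equilibrium: 212 − 0.5Q = 112 + 0.25Q → Q* = 133.3333, P* = 145.3333.
At the floor P = 199.5, quantity demanded = (212 − 199.5)/0.5 = 25.
Sellers' marginal cost at Q' = 25: 112 + 0.25·25 = 118.25.
ΔQ = 133.3333 − 25 = 108.3333; wedge = 199.5 − 118.25 = 81.25.
DWL = ½ × 108.3333 × 81.25 = 4401.04.

4401.04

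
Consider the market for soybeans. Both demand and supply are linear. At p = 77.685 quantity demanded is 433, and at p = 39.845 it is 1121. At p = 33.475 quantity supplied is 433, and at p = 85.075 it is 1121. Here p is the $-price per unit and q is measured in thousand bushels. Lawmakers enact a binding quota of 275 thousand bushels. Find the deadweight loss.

$16125.24 thousand

Demand slope = (39.845 − 77.685)/(1121 − 433) = −0.055, so p = 101.5 − 0.055q.
Supply slope = (85.075 − 33.475)/(1121 − 433) = 0.075, so p = 1 + 0.075q.
Competitive equilibrium: 101.5 − 0.055q = 1 + 0.075q → q* = 773.0769, p* = 58.9808.
At q = 275: demand price = 101.5 − 0.055·275 = 86.375; supply price = 1 + 0.075·275 = 21.625.
Δq = 773.0769 − 275 = 498.0769; wedge = 86.375 − 21.625 = 64.75.
The triangle = ½ × 498.0769 × 64.75 = $16125.24 thousand.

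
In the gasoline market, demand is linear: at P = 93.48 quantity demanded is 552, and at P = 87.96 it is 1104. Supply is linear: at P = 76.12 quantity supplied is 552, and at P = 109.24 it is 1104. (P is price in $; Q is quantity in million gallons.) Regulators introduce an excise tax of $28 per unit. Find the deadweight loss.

Demand slope = (87.96 − 93.48)/(1104 − 552) = −0.01, so P = 99 − 0.01Q.
Supply slope = (109.24 − 76.12)/(1104 − 552) = 0.06, so P = 43 + 0.06Q.
Competitive equilibrium: 99 − 0.01Q = 43 + 0.06Q → Q* = 800, P* = 91.
With the tax, the buyer price exceeds the seller price by 28: (99 − 0.01Q) − (43 + 0.06Q) = 28 → Q' = 400.
ΔQ = 800 − 400 = 400; the wedge equals the tax, 28.
Welfare loss = ½ × 400 × 28 = $5600 million.

$5600 million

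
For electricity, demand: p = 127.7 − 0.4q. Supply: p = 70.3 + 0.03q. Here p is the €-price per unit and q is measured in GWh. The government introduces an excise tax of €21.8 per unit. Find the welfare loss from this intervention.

Competitive equilibrium: 127.7 − 0.4q = 70.3 + 0.03q → q* = 133.4884, p* = 74.3047.
With the tax, the buyer price exceeds the seller price by 21.8: (127.7 − 0.4q) − (70.3 + 0.03q) = 21.8 → q' = 82.7907.
Δq = 133.4884 − 82.7907 = 50.6977; the wedge equals the tax, 21.8.
The triangle = ½ × 50.6977 × 21.8 = €552.60.

€552.60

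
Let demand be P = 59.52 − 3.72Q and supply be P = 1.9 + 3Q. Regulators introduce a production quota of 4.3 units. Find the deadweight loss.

Competitive equilibrium: 59.52 − 3.72Q = 1.9 + 3Q → Q* = 8.5744, P* = 27.6232.
At Q = 4.3: demand price = 59.52 − 3.72·4.3 = 43.524; supply price = 1.9 + 3·4.3 = 14.8.
ΔQ = 8.5744 − 4.3 = 4.2744; wedge = 43.524 − 14.8 = 28.724.
Welfare loss = ½ × 4.2744 × 28.724 = 61.39.

61.39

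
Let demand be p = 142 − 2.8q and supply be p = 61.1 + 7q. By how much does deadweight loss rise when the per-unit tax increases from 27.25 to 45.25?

Competitive equilibrium: 142 − 2.8q = 61.1 + 7q → q* = 8.2551, p* = 118.8857.
For a per-unit tax t: Δq = t/9.8, so DWL = ½·t·(t/9.8) = t²/19.6.
At t = 27.25: DWL = 37.886. At t = 45.25: DWL = 104.467.
Increase = 104.467 − 37.886 = 66.58.

66.58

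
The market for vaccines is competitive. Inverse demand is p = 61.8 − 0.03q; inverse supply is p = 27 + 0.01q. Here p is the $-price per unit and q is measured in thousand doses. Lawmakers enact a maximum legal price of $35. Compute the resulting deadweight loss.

Competitive equilibrium: 61.8 − 0.03q = 27 + 0.01q → q* = 870, p* = 35.7.
At the ceiling p = 35, quantity supplied = (35 − 27)/0.01 = 800.
Willingness to pay at q' = 800: 61.8 − 0.03·800 = 37.8.
Δq = 870 − 800 = 70; wedge = 37.8 − 35 = 2.8.
Deadweight loss = ½ × 70 × 2.8 = $98 thousand.

$98 thousand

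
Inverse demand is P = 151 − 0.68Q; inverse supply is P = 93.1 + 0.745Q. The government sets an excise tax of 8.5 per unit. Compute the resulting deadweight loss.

25.35

Competitive equilibrium: 151 − 0.68Q = 93.1 + 0.745Q → Q* = 40.6316, P* = 123.3705.
With the tax, the buyer price exceeds the seller price by 8.5: (151 − 0.68Q) − (93.1 + 0.745Q) = 8.5 → Q' = 34.6667.
ΔQ = 40.6316 − 34.6667 = 5.9649; the wedge equals the tax, 8.5.
Welfare loss = ½ × 5.9649 × 8.5 = 25.35.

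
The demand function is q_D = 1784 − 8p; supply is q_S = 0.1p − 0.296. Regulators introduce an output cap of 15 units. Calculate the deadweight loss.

In inverse form: demand p = 223 − 0.125q, supply p = 2.96 + 10q.
Competitive equilibrium: 223 − 0.125q = 2.96 + 10q → q* = 21.73235, p* = 220.28346.
At q = 15: demand price = 223 − 0.125·15 = 221.125; supply price = 2.96 + 10·15 = 152.96.
Δq = 21.73235 − 15 = 6.73235; wedge = 221.125 − 152.96 = 68.165.
DWL = ½ × 6.73235 × 68.165 = 229.46.

229.46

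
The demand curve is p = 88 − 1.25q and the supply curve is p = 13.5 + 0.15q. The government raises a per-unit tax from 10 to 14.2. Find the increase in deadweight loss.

Competitive equilibrium: 88 − 1.25q = 13.5 + 0.15q → q* = 53.2143, p* = 21.4821.
For a per-unit tax t: Δq = t/1.4, so DWL = ½·t·(t/1.4) = t²/2.8.
At t = 10: DWL = 35.714. At t = 14.2: DWL = 72.014.
Increase = 72.014 − 35.714 = 36.30.

36.30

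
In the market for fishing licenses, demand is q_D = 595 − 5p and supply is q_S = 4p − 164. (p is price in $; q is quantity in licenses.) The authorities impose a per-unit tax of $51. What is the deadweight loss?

$2890

In inverse form: demand p = 119 − 0.2q, supply p = 41 + 0.25q.
Competitive equilibrium: 119 − 0.2q = 41 + 0.25q → q* = 173.3333, p* = 84.3333.
With the tax, the buyer price exceeds the seller price by 51: (119 − 0.2q) − (41 + 0.25q) = 51 → q' = 60.
Δq = 173.3333 − 60 = 113.3333; the wedge equals the tax, 51.
The triangle = ½ × 113.3333 × 51 = $2890.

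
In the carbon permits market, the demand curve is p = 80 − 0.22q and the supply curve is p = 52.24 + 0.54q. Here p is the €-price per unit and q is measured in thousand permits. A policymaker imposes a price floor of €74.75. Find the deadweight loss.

€60.93 thousand

Competitive equilibrium: 80 − 0.22q = 52.24 + 0.54q → q* = 36.5263, p* = 71.9642.
At the floor p = 74.75, quantity demanded = (80 − 74.75)/0.22 = 23.8636.
Sellers' marginal cost at q' = 23.8636: 52.24 + 0.54·23.8636 = 65.1263.
Δq = 36.5263 − 23.8636 = 12.6627; wedge = 74.75 − 65.1263 = 9.6237.
The triangle = ½ × 12.6627 × 9.6237 = €60.93 thousand.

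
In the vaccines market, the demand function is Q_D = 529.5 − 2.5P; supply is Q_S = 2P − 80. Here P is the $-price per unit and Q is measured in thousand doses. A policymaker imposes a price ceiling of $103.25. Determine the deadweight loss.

In inverse form: demand P = 211.8 − 0.4Q, supply P = 40 + 0.5Q.
Competitive equilibrium: 211.8 − 0.4Q = 40 + 0.5Q → Q* = 190.8889, P* = 135.4444.
At the ceiling P = 103.25, quantity supplied = (103.25 − 40)/0.5 = 126.5.
Willingness to pay at Q' = 126.5: 211.8 − 0.4·126.5 = 161.2.
ΔQ = 190.8889 − 126.5 = 64.3889; wedge = 161.2 − 103.25 = 57.95.
Deadweight loss = ½ × 64.3889 × 57.95 = $1865.67 thousand.

$1865.67 thousand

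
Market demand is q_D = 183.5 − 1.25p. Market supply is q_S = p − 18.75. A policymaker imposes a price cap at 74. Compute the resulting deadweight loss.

227.21

In inverse form: demand p = 146.8 − 0.8q, supply p = 18.75 + q.
Competitive equilibrium: 146.8 − 0.8q = 18.75 + q → q* = 71.1389, p* = 89.8889.
At the ceiling p = 74, quantity supplied = (74 − 18.75)/1 = 55.25.
Willingness to pay at q' = 55.25: 146.8 − 0.8·55.25 = 102.6.
Δq = 71.1389 − 55.25 = 15.8889; wedge = 102.6 − 74 = 28.6.
Welfare loss = ½ × 15.8889 × 28.6 = 227.21.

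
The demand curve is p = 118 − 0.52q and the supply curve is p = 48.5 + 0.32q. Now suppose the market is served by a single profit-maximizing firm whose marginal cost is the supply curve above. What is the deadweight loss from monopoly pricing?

420.33

Competitive equilibrium: 118 − 0.52q = 48.5 + 0.32q → q* = 82.7381, p* = 74.9762.
Marginal revenue: MR = 118 − 1.04q. Set MR = MC: 118 − 1.04q = 48.5 + 0.32q → q_m = 51.1029.
Price p_m = 118 − 0.52·51.1029 = 91.4265; MC(q_m) = 48.5 + 0.32·51.1029 = 64.8529.
Competitive q* = 82.7381, so Δq = 31.6352; wedge = 91.4265 − 64.8529 = 26.5736.
Welfare loss = ½ × 31.6352 × 26.5736 = 420.33.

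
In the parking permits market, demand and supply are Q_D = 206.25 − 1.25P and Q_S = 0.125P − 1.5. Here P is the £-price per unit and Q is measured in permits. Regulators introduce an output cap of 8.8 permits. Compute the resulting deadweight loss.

In inverse form: demand P = 165 − 0.8Q, supply P = 12 + 8Q.
Competitive equilibrium: 165 − 0.8Q = 12 + 8Q → Q* = 17.3864, P* = 151.0909.
At Q = 8.8: demand price = 165 − 0.8·8.8 = 157.96; supply price = 12 + 8·8.8 = 82.4.
ΔQ = 17.3864 − 8.8 = 8.5864; wedge = 157.96 − 82.4 = 75.56.
The triangle = ½ × 8.5864 × 75.56 = £324.39.

£324.39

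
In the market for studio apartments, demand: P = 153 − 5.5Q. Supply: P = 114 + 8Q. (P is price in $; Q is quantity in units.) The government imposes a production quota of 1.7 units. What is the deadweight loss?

$9.54

Competitive equilibrium: 153 − 5.5Q = 114 + 8Q → Q* = 2.8889, P* = 137.1111.
At Q = 1.7: demand price = 153 − 5.5·1.7 = 143.65; supply price = 114 + 8·1.7 = 127.6.
ΔQ = 2.8889 − 1.7 = 1.1889; wedge = 143.65 − 127.6 = 16.05.
DWL = ½ × 1.1889 × 16.05 = $9.54.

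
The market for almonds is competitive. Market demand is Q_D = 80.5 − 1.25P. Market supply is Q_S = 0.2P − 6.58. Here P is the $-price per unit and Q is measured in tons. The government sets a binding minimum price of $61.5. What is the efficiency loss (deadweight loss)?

In inverse form: demand P = 64.4 − 0.8Q, supply P = 32.9 + 5Q.
Competitive equilibrium: 64.4 − 0.8Q = 32.9 + 5Q → Q* = 5.431, P* = 60.0552.
At the floor P = 61.5, quantity demanded = (64.4 − 61.5)/0.8 = 3.625.
Sellers' marginal cost at Q' = 3.625: 32.9 + 5·3.625 = 51.025.
ΔQ = 5.431 − 3.625 = 1.806; wedge = 61.5 − 51.025 = 10.475.
The triangle = ½ × 1.806 × 10.475 = $9.46.

$9.46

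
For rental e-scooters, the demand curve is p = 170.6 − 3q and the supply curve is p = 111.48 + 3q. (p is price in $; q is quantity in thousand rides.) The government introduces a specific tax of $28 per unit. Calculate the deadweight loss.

$65.33 thousand

Competitive equilibrium: 170.6 − 3q = 111.48 + 3q → q* = 9.8533, p* = 141.04.
With the tax, the buyer price exceeds the seller price by 28: (170.6 − 3q) − (111.48 + 3q) = 28 → q' = 5.1867.
Δq = 9.8533 − 5.1867 = 4.6666; the wedge equals the tax, 28.
Deadweight loss = ½ × 4.6666 × 28 = $65.33 thousand.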